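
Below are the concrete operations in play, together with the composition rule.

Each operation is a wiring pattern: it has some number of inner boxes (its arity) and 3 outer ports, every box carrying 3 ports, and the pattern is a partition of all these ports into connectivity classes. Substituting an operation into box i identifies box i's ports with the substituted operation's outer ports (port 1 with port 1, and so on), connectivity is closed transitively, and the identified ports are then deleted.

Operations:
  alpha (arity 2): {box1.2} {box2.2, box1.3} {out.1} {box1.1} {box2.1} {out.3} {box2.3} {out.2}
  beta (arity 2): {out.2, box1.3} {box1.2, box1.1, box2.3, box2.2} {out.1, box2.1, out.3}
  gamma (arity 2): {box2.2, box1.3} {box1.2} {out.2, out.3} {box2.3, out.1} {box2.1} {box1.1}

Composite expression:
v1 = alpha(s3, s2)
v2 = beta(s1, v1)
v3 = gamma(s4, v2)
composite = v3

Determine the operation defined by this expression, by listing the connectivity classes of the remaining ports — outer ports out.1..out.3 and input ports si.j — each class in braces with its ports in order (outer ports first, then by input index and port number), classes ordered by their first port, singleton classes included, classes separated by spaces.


{out.1} {out.2, out.3} {s1.1, s1.2} {s1.3, s4.3} {s2.1} {s2.2, s3.3} {s2.3} {s3.1} {s3.2} {s4.1} {s4.2}

Two ports join when wires chain via gamma-identified ports.
composing alpha on (s3, s2), with out.j its own outer ports: {out.1} {out.2} {out.3} {s2.1} {s2.2, s3.3} {s2.3} {s3.1} {s3.2}
composing beta on (s1, s3, s2), with out.j its own outer ports: {out.1, out.3} {out.2, s1.3} {s1.1, s1.2} {s2.1} {s2.2, s3.3} {s2.3} {s3.1} {s3.2}
composing gamma on (s4, s1, s3, s2), with out.j its own outer ports: {out.1} {out.2, out.3} {s1.1, s1.2} {s1.3, s4.3} {s2.1} {s2.2, s3.3} {s2.3} {s3.1} {s3.2} {s4.1} {s4.2}


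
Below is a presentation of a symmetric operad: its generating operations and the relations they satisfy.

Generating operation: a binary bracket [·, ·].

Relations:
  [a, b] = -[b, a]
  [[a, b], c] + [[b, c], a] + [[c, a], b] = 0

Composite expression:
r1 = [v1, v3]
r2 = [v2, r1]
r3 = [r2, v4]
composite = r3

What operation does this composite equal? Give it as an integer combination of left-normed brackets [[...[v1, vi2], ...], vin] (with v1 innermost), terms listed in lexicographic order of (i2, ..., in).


-[[[v1, v3], v2], v4]

Antisymmetry and Jacobi reduce to v1-anchored left-normed brackets.
Composite bracket: [[v2, [v1, v3]], v4]
Applying ab - ba throughout gives 8 signed words (2^3 = 8).
Collect the words opening with v1:
  sign of v1v3v2v4 is -1, so it contributes -[[[v1, v3], v2], v4]


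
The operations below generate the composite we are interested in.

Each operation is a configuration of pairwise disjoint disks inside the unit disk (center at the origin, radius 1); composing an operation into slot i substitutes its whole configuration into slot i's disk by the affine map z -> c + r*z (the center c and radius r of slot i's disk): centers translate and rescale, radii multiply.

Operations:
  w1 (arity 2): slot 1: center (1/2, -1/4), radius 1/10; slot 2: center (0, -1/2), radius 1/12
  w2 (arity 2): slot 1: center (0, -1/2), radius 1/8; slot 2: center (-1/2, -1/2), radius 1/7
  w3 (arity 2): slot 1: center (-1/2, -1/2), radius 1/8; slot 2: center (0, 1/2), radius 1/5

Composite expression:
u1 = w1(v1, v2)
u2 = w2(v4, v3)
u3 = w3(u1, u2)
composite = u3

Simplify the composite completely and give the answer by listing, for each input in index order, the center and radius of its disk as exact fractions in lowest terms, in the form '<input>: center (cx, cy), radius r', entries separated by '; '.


v1: center (-7/16, -17/32), radius 1/80; v2: center (-1/2, -9/16), radius 1/96; v3: center (-1/10, 2/5), radius 1/35; v4: center (0, 2/5), radius 1/40

Nesting under w3 composes maps z -> c + r*z down each v-path.
input v1: composing its 2 substitution steps yields center (-7/16, -17/32), radius 1/80
input v2: composing its 2 substitution steps yields center (-1/2, -9/16), radius 1/96
input v4: composing its 2 substitution steps yields center (0, 2/5), radius 1/40
input v3: composing its 2 substitution steps yields center (-1/10, 2/5), radius 1/35


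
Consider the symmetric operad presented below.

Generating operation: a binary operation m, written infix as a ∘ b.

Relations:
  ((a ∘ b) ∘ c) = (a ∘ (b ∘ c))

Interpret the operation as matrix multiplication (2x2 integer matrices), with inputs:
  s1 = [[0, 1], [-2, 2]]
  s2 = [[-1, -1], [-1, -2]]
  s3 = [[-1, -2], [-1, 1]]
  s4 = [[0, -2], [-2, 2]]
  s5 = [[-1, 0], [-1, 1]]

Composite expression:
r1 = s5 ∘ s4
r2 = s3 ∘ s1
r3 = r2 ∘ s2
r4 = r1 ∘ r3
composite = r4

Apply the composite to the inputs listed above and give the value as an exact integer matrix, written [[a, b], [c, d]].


(s5 ∘ s4) = [[0, 2], [-2, 4]]
(s3 ∘ s1) = [[4, -5], [-2, 1]]
((s3 ∘ s1) ∘ s2) = [[1, 6], [1, 0]]
((s5 ∘ s4) ∘ ((s3 ∘ s1) ∘ s2)) = [[2, 0], [2, -12]]

[[2, 0], [2, -12]]


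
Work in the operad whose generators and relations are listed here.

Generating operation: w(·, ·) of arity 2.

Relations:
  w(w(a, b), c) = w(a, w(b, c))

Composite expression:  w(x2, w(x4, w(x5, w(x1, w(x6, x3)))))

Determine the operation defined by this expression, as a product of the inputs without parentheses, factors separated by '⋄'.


Key point: w is associative — brackets drop, the x-order remains.
w(x6, x3) linearizes to x6 ⋄ x3
w(x1, w(x6, x3)) linearizes to x1 ⋄ x6 ⋄ x3
w(x5, w(x1, w(x6, x3))) linearizes to x5 ⋄ x1 ⋄ x6 ⋄ x3
w(x4, w(x5, w(x1, w(x6, x3)))) linearizes to x4 ⋄ x5 ⋄ x1 ⋄ x6 ⋄ x3
w(x2, w(x4, w(x5, w(x1, w(x6, x3))))) linearizes to x2 ⋄ x4 ⋄ x5 ⋄ x1 ⋄ x6 ⋄ x3

x2 ⋄ x4 ⋄ x5 ⋄ x1 ⋄ x6 ⋄ x3


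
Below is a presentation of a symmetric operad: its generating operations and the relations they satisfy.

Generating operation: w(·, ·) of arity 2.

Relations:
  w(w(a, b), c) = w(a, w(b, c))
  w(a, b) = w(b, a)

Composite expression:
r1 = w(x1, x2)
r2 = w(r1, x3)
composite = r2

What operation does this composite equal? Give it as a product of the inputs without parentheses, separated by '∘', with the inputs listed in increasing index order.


x1 ∘ x2 ∘ x3


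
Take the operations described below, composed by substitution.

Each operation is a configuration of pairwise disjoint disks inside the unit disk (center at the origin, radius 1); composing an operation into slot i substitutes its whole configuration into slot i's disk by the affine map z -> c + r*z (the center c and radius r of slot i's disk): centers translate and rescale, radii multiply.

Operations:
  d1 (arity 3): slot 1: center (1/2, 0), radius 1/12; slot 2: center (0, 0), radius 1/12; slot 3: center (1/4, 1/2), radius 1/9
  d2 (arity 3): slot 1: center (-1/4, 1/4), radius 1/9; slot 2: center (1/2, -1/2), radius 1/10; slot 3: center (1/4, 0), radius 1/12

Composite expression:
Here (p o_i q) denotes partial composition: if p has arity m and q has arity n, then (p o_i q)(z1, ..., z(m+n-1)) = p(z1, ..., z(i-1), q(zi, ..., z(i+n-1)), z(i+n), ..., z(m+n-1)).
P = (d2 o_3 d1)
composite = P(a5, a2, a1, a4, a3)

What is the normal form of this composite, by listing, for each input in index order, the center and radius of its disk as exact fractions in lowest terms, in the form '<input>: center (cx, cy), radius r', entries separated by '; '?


a1: center (7/24, 0), radius 1/144; a2: center (1/2, -1/2), radius 1/10; a3: center (13/48, 1/24), radius 1/108; a4: center (1/4, 0), radius 1/144; a5: center (-1/4, 1/4), radius 1/9


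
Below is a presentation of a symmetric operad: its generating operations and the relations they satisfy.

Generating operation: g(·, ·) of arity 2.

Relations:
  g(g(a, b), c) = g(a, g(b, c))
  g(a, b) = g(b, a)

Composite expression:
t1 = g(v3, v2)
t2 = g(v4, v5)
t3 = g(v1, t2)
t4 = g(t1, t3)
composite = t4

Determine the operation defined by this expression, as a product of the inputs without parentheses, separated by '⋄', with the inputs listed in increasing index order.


v1 ⋄ v2 ⋄ v3 ⋄ v4 ⋄ v5


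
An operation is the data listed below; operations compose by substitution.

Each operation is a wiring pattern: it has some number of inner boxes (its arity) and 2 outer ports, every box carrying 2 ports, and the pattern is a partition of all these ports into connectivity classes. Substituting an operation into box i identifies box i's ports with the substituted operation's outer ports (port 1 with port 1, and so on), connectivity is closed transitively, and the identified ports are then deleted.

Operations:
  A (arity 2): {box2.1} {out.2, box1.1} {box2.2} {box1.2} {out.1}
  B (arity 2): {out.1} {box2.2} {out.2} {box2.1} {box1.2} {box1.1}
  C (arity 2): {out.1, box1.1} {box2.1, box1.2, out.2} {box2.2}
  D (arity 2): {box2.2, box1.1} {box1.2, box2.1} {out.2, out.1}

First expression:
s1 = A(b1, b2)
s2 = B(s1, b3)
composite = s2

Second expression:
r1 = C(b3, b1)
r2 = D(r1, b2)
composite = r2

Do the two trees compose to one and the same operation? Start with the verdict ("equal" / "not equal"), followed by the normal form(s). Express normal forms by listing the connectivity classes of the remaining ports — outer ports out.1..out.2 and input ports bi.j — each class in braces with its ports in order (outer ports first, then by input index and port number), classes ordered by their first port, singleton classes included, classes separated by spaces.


not equal; first: {out.1} {out.2} {b1.1} {b1.2} {b2.1} {b2.2} {b3.1} {b3.2}; second: {out.1, out.2} {b1.1, b2.1, b3.2} {b1.2} {b2.2, b3.1}

In normal form, the first expression is {out.1} {out.2} {b1.1} {b1.2} {b2.1} {b2.2} {b3.1} {b3.2}
In normal form, the second expression is {out.1, out.2} {b1.1, b2.1, b3.2} {b1.2} {b2.2, b3.1}
They disagree, so not equal.


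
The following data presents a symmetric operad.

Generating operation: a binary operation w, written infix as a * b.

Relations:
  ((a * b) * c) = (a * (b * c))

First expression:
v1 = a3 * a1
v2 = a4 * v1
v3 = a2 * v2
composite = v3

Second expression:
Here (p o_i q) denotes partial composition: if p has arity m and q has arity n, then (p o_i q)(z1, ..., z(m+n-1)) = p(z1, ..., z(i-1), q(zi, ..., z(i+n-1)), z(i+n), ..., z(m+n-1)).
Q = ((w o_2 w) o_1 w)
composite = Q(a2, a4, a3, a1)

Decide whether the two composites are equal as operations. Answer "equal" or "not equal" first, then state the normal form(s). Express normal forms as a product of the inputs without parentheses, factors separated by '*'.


equal: each reduces to a2 * a4 * a3 * a1

Reducing the first expression gives a2 * a4 * a3 * a1
Reducing the second expression gives a2 * a4 * a3 * a1
The forms coincide; equal.


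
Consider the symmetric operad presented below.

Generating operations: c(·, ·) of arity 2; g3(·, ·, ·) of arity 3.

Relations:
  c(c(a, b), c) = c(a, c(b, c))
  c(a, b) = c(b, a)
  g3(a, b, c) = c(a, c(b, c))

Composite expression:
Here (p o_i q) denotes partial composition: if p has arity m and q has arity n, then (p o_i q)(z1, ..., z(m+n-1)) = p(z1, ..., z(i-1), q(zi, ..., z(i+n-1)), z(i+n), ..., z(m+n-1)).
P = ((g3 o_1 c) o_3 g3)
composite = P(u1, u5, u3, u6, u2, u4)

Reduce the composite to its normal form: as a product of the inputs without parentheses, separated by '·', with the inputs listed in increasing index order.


Reordering under g3 is free, so list the u-inputs canonically.
c(u1, u5) reduces to u1 · u5
g3(u3, u6, u2) reduces to u3 · u6 · u2
g3(c(u1, u5), g3(u3, u6, u2), u4) reduces to u1 · u5 · u3 · u6 · u2 · u4
the factors in increasing index order: u1 · u2 · u3 · u4 · u5 · u6

u1 · u2 · u3 · u4 · u5 · u6


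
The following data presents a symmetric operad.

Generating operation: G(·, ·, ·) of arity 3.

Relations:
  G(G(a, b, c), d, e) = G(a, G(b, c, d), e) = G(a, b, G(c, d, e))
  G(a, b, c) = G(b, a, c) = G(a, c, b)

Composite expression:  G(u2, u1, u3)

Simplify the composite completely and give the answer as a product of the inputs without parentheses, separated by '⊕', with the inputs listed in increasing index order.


u1 ⊕ u2 ⊕ u3

Reordering under G is free, so list the u-inputs canonically.
G(u2, u1, u3) unparenthesizes to u2 ⊕ u1 ⊕ u3
putting the inputs in ascending order: u1 ⊕ u2 ⊕ u3


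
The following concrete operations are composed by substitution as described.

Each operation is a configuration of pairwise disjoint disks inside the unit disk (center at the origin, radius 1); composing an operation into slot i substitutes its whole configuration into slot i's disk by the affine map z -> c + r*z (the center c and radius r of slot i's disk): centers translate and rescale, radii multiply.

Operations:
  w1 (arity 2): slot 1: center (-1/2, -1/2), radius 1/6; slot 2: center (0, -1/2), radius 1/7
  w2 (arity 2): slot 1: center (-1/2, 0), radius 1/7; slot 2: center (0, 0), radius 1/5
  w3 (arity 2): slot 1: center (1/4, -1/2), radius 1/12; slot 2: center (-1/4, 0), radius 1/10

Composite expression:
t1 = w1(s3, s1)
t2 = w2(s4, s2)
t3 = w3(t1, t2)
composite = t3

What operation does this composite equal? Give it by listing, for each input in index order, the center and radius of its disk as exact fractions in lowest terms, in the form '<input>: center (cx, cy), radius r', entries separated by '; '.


Only the slot chain above each s matters under w3; compose those maps.
s3 passes through 2 substitutions, ending at center (5/24, -13/24), radius 1/72
s1 passes through 2 substitutions, ending at center (1/4, -13/24), radius 1/84
s4 passes through 2 substitutions, ending at center (-3/10, 0), radius 1/70
s2 passes through 2 substitutions, ending at center (-1/4, 0), radius 1/50

s1: center (1/4, -13/24), radius 1/84; s2: center (-1/4, 0), radius 1/50; s3: center (5/24, -13/24), radius 1/72; s4: center (-3/10, 0), radius 1/70


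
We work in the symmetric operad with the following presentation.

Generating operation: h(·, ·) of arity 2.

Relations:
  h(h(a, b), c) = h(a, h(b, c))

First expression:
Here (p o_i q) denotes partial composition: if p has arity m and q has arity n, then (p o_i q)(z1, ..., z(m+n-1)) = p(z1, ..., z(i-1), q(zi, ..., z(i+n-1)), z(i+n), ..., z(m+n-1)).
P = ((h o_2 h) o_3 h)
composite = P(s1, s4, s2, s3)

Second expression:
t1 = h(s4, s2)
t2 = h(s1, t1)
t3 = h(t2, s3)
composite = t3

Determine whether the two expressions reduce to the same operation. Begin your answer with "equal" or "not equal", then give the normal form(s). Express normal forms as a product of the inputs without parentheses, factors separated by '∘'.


equal; both compose to s1 ∘ s4 ∘ s2 ∘ s3

Normal form of the first expression: s1 ∘ s4 ∘ s2 ∘ s3
Normal form of the second expression: s1 ∘ s4 ∘ s2 ∘ s3
Same normal form: equal.


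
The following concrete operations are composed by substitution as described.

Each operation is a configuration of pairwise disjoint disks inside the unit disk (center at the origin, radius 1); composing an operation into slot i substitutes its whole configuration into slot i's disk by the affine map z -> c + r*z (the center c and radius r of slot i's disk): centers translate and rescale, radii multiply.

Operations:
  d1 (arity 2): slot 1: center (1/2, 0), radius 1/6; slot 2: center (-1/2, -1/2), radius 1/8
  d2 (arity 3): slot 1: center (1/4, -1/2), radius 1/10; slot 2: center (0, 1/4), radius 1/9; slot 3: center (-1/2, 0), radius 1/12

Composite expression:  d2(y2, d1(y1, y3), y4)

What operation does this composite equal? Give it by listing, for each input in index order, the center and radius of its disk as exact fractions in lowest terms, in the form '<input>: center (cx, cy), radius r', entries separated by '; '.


y1: center (1/18, 1/4), radius 1/54; y2: center (1/4, -1/2), radius 1/10; y3: center (-1/18, 7/36), radius 1/72; y4: center (-1/2, 0), radius 1/12

Below d2, radii multiply path by path; the y-disk centers shift.
y2 passes through 1 substitution, ending at center (1/4, -1/2), radius 1/10
y1 passes through 2 substitutions, ending at center (1/18, 1/4), radius 1/54
y3 passes through 2 substitutions, ending at center (-1/18, 7/36), radius 1/72
y4 passes through 1 substitution, ending at center (-1/2, 0), radius 1/12


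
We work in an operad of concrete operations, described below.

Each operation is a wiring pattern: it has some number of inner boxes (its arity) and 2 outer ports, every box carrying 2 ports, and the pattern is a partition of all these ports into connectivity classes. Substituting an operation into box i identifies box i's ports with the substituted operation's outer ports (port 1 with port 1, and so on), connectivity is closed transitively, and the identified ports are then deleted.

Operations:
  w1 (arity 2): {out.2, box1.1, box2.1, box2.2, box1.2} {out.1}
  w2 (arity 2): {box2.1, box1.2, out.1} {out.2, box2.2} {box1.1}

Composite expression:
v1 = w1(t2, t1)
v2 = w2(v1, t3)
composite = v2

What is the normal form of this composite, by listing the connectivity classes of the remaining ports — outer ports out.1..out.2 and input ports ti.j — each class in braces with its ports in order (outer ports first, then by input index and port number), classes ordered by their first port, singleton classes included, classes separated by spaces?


Connectivity passes through glued w2-boundaries; trace each wire chain.
w1 over (t2, t1) gives {out.1} {out.2, t1.1, t1.2, t2.1, t2.2}, out.j being that stage's outer ports
w2 over (t2, t1, t3) gives {out.1, t1.1, t1.2, t2.1, t2.2, t3.1} {out.2, t3.2}, out.j being that stage's outer ports

{out.1, t1.1, t1.2, t2.1, t2.2, t3.1} {out.2, t3.2}


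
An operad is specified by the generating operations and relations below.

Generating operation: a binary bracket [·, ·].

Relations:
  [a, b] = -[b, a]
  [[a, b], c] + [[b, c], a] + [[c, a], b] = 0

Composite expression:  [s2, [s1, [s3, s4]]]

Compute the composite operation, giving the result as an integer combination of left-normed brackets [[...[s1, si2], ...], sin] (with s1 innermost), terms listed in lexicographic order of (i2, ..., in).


Skip Jacobi rewriting: expand, keep s1-initial words, read off terms.
Composite bracket: [s2, [s1, [s3, s4]]]
Each bracket splits as ab - ba, giving 8 signed words (2^3 = 8).
The s1-initial words carry the normal form:
  sign of s1s3s4s2 is -1, so it contributes -[[[s1, s3], s4], s2]
  sign of s1s4s3s2 is +1, so it contributes +[[[s1, s4], s3], s2]

-[[[s1, s3], s4], s2] + [[[s1, s4], s3], s2]


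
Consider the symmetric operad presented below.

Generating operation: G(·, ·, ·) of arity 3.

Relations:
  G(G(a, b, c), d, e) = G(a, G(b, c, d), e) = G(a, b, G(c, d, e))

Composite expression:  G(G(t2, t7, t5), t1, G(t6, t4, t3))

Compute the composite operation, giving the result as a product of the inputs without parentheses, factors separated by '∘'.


Every regrouping of G is equal, so read the t-inputs in written order.
G(t2, t7, t5) flattens to t2 ∘ t7 ∘ t5
G(t6, t4, t3) flattens to t6 ∘ t4 ∘ t3
G(G(t2, t7, t5), t1, G(t6, t4, t3)) flattens to t2 ∘ t7 ∘ t5 ∘ t1 ∘ t6 ∘ t4 ∘ t3

t2 ∘ t7 ∘ t5 ∘ t1 ∘ t6 ∘ t4 ∘ t3


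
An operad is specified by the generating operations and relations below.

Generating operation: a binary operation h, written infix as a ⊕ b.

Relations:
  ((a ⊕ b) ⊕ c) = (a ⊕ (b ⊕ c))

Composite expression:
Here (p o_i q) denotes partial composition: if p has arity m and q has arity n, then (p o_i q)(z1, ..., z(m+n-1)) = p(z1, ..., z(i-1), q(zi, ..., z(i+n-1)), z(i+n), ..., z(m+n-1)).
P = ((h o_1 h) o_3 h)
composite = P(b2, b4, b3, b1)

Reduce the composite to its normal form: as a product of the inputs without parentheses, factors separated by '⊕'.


b2 ⊕ b4 ⊕ b3 ⊕ b1

Associativity of h dissolves the nesting; only the b-input order survives.
(b2 ⊕ b4) collapses to b2 ⊕ b4
(b3 ⊕ b1) collapses to b3 ⊕ b1
((b2 ⊕ b4) ⊕ (b3 ⊕ b1)) collapses to b2 ⊕ b4 ⊕ b3 ⊕ b1


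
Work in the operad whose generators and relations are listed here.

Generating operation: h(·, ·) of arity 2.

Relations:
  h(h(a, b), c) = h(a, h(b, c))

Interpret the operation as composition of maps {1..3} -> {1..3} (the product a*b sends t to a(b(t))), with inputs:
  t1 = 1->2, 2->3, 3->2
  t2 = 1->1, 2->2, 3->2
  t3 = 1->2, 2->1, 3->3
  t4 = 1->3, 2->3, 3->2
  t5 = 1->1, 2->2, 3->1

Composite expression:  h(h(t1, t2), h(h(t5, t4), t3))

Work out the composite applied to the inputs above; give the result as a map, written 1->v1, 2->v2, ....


h(t1, t2) = 1->2, 2->3, 3->3
h(t5, t4) = 1->1, 2->1, 3->2
h(h(t5, t4), t3) = 1->1, 2->1, 3->2
h(h(t1, t2), h(h(t5, t4), t3)) = 1->2, 2->2, 3->3

1->2, 2->2, 3->3


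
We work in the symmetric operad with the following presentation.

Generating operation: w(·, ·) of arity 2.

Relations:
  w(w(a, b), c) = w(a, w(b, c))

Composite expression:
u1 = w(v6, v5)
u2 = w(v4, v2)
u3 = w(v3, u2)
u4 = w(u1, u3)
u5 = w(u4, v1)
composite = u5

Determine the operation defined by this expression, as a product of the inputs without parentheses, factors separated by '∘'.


v6 ∘ v5 ∘ v3 ∘ v4 ∘ v2 ∘ v1

All parenthesizations of w agree; list the v-inputs left to right.
w(v6, v5) flattens to v6 ∘ v5
w(v4, v2) flattens to v4 ∘ v2
w(v3, w(v4, v2)) flattens to v3 ∘ v4 ∘ v2
w(w(v6, v5), w(v3, w(v4, v2))) flattens to v6 ∘ v5 ∘ v3 ∘ v4 ∘ v2
w(w(w(v6, v5), w(v3, w(v4, v2))), v1) flattens to v6 ∘ v5 ∘ v3 ∘ v4 ∘ v2 ∘ v1


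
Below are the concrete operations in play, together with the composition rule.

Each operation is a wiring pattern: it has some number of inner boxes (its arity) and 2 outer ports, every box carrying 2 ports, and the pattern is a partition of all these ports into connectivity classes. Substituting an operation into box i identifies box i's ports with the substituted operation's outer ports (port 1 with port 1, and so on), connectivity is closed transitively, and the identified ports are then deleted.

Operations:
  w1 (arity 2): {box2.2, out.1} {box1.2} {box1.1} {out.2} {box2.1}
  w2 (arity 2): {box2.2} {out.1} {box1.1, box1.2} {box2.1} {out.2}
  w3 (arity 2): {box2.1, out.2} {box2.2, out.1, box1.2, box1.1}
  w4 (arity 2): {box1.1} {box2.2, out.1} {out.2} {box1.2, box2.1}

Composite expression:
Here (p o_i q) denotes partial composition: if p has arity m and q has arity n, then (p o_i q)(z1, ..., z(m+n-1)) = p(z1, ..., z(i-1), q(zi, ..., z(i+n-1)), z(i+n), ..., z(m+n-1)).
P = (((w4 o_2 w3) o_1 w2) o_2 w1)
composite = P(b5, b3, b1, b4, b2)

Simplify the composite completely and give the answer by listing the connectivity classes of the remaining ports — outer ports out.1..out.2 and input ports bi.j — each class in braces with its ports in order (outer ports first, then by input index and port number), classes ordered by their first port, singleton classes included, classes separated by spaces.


{out.1, b2.1} {out.2} {b1.1} {b1.2} {b2.2, b4.1, b4.2} {b3.1} {b3.2} {b5.1, b5.2}

After gluing at w4, chains via deleted ports link the b-ports.
the subtree at w1 composes to {out.1, b1.2} {out.2} {b1.1} {b3.1} {b3.2} on (b3, b1); out.j = own outer ports
the subtree at w2 composes to {out.1} {out.2} {b1.1} {b1.2} {b3.1} {b3.2} {b5.1, b5.2} on (b5, b3, b1); out.j = own outer ports
the subtree at w3 composes to {out.1, b2.2, b4.1, b4.2} {out.2, b2.1} on (b4, b2); out.j = own outer ports
the subtree at w4 composes to {out.1, b2.1} {out.2} {b1.1} {b1.2} {b2.2, b4.1, b4.2} {b3.1} {b3.2} {b5.1, b5.2} on (b5, b3, b1, b4, b2); out.j = own outer ports


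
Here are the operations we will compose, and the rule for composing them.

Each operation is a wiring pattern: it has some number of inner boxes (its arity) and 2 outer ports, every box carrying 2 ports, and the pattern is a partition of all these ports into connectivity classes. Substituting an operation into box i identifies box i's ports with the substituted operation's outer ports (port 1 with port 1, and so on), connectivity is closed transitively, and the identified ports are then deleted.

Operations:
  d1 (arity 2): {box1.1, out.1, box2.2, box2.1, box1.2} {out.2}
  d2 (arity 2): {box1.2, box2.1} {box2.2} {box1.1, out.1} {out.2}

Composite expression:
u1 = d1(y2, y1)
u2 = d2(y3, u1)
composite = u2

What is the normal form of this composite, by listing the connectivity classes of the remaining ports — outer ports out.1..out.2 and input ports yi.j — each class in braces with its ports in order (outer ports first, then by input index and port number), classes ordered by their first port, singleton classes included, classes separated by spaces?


{out.1, y3.1} {out.2} {y1.1, y1.2, y2.1, y2.2, y3.2}

After gluing at d2, chains via deleted ports link the y-ports.
after d1, the pattern on (y2, y1) reads {out.1, y1.1, y1.2, y2.1, y2.2} {out.2} (out.j = its outer ports)
after d2, the pattern on (y3, y2, y1) reads {out.1, y3.1} {out.2} {y1.1, y1.2, y2.1, y2.2, y3.2} (out.j = its outer ports)


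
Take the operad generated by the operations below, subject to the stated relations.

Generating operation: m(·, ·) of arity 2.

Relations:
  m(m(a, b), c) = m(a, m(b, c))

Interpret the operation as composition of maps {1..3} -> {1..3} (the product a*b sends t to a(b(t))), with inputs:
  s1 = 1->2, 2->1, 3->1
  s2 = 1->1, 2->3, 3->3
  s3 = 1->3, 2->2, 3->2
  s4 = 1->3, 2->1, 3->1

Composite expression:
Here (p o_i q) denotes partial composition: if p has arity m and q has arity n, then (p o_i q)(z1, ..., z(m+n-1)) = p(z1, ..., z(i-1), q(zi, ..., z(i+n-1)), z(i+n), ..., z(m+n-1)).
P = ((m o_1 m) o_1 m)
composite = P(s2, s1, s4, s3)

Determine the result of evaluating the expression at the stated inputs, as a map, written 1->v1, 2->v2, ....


1->3, 2->3, 3->3

m(s2, s1) = 1->3, 2->1, 3->1
m(m(s2, s1), s4) = 1->1, 2->3, 3->3
m(m(m(s2, s1), s4), s3) = 1->3, 2->3, 3->3


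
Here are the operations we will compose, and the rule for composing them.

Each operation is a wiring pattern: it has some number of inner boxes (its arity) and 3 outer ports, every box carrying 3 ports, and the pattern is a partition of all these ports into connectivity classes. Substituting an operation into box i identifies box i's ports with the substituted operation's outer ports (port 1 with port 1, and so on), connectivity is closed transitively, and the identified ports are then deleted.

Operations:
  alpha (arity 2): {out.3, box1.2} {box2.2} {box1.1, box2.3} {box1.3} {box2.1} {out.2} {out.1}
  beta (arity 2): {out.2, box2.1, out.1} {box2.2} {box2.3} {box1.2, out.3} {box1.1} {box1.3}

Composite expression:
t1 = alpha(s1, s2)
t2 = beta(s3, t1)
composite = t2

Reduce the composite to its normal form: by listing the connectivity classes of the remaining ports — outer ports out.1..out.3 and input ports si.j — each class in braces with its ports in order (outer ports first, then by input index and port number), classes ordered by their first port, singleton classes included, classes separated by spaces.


{out.1, out.2} {out.3, s3.2} {s1.1, s2.3} {s1.2} {s1.3} {s2.1} {s2.2} {s3.1} {s3.3}


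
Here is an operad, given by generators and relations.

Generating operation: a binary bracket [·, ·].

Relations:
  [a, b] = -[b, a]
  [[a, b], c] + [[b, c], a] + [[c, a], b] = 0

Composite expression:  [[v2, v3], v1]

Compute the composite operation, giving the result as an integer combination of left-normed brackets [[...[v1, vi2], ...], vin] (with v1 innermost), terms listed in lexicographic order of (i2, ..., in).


-[[v1, v2], v3] + [[v1, v3], v2]

Antisymmetry and Jacobi reduce to v1-anchored left-normed brackets.
Composite bracket: [[v2, v3], v1]
Expanding via [a, b] = ab - ba: 4 signed words (2^2 = 4).
Words beginning with v1 determine it all:
  v1v2v3 (sign -1) contributes -[[v1, v2], v3]
  v1v3v2 (sign +1) contributes +[[v1, v3], v2]


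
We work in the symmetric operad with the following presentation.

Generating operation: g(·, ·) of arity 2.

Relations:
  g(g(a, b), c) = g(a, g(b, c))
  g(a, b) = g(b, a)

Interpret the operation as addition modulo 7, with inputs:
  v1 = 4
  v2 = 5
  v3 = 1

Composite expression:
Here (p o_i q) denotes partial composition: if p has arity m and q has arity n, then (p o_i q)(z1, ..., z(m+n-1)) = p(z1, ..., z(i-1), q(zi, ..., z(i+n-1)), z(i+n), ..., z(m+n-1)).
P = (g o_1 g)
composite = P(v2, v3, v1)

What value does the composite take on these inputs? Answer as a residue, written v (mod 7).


g(v2, v3) = 6
g(g(v2, v3), v1) = 3

3 (mod 7)


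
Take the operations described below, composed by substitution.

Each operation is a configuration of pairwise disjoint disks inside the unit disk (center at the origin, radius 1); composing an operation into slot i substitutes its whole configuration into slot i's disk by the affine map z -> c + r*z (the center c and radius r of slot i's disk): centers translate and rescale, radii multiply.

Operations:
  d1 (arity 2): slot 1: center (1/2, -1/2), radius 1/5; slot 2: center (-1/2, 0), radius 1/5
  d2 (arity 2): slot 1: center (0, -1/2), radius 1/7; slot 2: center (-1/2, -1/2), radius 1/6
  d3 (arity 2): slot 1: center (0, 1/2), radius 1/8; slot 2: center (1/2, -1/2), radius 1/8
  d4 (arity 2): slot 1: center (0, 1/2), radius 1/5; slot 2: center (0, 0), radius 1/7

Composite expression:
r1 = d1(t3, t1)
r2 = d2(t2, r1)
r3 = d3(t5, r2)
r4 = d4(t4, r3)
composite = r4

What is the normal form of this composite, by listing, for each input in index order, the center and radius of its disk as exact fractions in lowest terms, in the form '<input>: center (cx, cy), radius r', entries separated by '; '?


t1: center (41/672, -9/112), radius 1/1680; t2: center (1/14, -9/112), radius 1/392; t3: center (43/672, -55/672), radius 1/1680; t4: center (0, 1/2), radius 1/5; t5: center (0, 1/14), radius 1/56

Nesting under d4 composes maps z -> c + r*z down each t-path.
tracing t4 down its 1-map path: center (0, 1/2), radius 1/5
tracing t5 down its 2-map path: center (0, 1/14), radius 1/56
tracing t2 down its 3-map path: center (1/14, -9/112), radius 1/392
tracing t3 down its 4-map path: center (43/672, -55/672), radius 1/1680
tracing t1 down its 4-map path: center (41/672, -9/112), radius 1/1680


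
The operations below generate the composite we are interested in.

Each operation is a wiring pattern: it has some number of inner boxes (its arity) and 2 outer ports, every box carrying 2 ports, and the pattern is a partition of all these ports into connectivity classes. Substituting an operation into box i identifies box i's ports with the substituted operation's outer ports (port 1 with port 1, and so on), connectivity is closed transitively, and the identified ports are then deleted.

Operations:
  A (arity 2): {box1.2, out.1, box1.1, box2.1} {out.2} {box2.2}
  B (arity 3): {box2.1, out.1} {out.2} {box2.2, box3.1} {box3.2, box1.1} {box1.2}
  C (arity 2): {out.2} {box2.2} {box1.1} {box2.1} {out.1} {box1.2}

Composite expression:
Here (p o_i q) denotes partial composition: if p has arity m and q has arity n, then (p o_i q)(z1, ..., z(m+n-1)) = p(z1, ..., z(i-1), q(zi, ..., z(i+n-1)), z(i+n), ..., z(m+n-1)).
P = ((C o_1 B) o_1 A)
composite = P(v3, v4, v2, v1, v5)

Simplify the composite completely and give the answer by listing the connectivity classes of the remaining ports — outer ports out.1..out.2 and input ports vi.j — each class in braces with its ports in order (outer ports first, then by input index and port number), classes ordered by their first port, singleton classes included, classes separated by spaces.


Substituting into C glues patterns; closure does the rest.
composing A on (v3, v4), with out.j its own outer ports: {out.1, v3.1, v3.2, v4.1} {out.2} {v4.2}
composing B on (v3, v4, v2, v1), with out.j its own outer ports: {out.1, v2.1} {out.2} {v1.1, v2.2} {v1.2, v3.1, v3.2, v4.1} {v4.2}
composing C on (v3, v4, v2, v1, v5), with out.j its own outer ports: {out.1} {out.2} {v1.1, v2.2} {v1.2, v3.1, v3.2, v4.1} {v2.1} {v4.2} {v5.1} {v5.2}

{out.1} {out.2} {v1.1, v2.2} {v1.2, v3.1, v3.2, v4.1} {v2.1} {v4.2} {v5.1} {v5.2}


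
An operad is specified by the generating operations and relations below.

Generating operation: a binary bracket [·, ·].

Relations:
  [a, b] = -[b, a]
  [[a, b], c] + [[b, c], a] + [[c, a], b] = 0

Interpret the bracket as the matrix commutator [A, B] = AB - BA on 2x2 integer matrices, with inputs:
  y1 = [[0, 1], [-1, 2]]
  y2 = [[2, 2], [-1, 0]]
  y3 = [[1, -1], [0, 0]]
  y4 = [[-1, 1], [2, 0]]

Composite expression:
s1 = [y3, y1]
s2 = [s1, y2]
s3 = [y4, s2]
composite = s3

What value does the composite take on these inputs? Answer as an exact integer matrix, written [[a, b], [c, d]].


[[-8, -4], [0, 8]]


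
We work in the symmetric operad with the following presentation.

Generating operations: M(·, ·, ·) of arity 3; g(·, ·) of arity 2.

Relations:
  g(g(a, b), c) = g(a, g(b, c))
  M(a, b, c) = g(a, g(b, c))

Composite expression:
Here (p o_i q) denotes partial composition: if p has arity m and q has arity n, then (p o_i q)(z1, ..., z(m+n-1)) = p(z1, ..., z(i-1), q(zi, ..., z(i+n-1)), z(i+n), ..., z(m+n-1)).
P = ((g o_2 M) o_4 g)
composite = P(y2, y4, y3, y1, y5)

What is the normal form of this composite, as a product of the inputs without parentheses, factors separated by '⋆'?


y2 ⋆ y4 ⋆ y3 ⋆ y1 ⋆ y5


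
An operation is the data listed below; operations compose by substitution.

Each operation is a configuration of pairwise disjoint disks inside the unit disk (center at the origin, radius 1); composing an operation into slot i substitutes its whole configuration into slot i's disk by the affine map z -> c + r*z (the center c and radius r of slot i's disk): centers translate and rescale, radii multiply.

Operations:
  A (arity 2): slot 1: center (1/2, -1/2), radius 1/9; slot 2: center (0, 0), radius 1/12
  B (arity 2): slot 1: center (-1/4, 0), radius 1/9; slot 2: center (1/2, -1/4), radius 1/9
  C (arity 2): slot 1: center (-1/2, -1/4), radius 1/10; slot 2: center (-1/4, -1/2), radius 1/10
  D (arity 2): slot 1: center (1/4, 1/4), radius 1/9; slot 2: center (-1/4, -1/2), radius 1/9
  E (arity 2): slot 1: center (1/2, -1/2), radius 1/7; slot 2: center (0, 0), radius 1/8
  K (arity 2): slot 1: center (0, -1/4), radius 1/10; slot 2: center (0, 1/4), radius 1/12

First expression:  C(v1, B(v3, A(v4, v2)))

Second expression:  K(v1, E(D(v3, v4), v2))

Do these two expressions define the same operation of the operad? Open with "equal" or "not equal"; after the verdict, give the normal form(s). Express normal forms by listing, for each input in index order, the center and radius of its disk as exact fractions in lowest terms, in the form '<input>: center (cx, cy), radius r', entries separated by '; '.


In normal form, the first expression is v1: center (-1/2, -1/4), radius 1/10; v2: center (-1/5, -21/40), radius 1/1080; v3: center (-11/40, -1/2), radius 1/90; v4: center (-7/36, -191/360), radius 1/810
In normal form, the second expression is v1: center (0, -1/4), radius 1/10; v2: center (0, 1/4), radius 1/96; v3: center (5/112, 71/336), radius 1/756; v4: center (13/336, 17/84), radius 1/756
They disagree, so not equal.

not equal — first v1: center (-1/2, -1/4), radius 1/10; v2: center (-1/5, -21/40), radius 1/1080; v3: center (-11/40, -1/2), radius 1/90; v4: center (-7/36, -191/360), radius 1/810, second v1: center (0, -1/4), radius 1/10; v2: center (0, 1/4), radius 1/96; v3: center (5/112, 71/336), radius 1/756; v4: center (13/336, 17/84), radius 1/756


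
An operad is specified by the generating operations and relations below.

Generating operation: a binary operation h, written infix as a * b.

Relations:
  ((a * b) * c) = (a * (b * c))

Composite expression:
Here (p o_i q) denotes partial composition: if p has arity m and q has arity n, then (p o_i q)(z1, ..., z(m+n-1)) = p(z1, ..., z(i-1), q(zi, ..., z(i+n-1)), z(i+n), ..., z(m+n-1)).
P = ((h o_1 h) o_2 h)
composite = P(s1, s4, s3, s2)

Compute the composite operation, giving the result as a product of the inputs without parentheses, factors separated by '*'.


s1 * s4 * s3 * s2

Associativity of h dissolves the nesting; only the s-input order survives.
(s4 * s3) linearizes to s4 * s3
(s1 * (s4 * s3)) linearizes to s1 * s4 * s3
((s1 * (s4 * s3)) * s2) linearizes to s1 * s4 * s3 * s2


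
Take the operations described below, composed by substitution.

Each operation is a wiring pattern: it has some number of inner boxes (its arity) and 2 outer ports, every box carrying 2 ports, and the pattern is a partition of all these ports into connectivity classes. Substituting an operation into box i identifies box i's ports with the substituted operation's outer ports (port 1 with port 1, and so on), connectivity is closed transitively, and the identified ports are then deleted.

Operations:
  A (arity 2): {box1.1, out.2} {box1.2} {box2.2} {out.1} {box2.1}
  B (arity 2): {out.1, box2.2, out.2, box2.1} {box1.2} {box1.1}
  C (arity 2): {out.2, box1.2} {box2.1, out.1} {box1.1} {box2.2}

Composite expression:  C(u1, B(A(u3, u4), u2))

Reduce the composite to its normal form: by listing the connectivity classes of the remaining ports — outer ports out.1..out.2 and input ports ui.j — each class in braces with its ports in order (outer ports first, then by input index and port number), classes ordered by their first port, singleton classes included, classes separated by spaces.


Two ports join when wires chain via C-identified ports.
stage A: inputs (u3, u4), connectivity {out.1} {out.2, u3.1} {u3.2} {u4.1} {u4.2}, out.j its boundary
stage B: inputs (u3, u4, u2), connectivity {out.1, out.2, u2.1, u2.2} {u3.1} {u3.2} {u4.1} {u4.2}, out.j its boundary
stage C: inputs (u1, u3, u4, u2), connectivity {out.1, u2.1, u2.2} {out.2, u1.2} {u1.1} {u3.1} {u3.2} {u4.1} {u4.2}, out.j its boundary

{out.1, u2.1, u2.2} {out.2, u1.2} {u1.1} {u3.1} {u3.2} {u4.1} {u4.2}


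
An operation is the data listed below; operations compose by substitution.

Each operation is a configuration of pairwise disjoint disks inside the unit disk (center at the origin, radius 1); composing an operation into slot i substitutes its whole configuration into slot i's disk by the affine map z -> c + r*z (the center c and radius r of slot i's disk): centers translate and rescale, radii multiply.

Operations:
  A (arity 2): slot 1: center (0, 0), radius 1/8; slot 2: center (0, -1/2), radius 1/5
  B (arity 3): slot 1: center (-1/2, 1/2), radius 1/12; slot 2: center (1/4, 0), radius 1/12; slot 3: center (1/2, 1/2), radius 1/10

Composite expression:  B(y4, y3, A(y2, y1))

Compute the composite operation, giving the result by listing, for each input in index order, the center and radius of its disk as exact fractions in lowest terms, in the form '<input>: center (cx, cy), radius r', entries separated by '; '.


Each y-disk chains the slot maps above it in B; radii multiply.
y4: after 1 affine step, its disk has center (-1/2, 1/2), radius 1/12
y3: after 1 affine step, its disk has center (1/4, 0), radius 1/12
y2: after 2 affine steps, its disk has center (1/2, 1/2), radius 1/80
y1: after 2 affine steps, its disk has center (1/2, 9/20), radius 1/50

y1: center (1/2, 9/20), radius 1/50; y2: center (1/2, 1/2), radius 1/80; y3: center (1/4, 0), radius 1/12; y4: center (-1/2, 1/2), radius 1/12


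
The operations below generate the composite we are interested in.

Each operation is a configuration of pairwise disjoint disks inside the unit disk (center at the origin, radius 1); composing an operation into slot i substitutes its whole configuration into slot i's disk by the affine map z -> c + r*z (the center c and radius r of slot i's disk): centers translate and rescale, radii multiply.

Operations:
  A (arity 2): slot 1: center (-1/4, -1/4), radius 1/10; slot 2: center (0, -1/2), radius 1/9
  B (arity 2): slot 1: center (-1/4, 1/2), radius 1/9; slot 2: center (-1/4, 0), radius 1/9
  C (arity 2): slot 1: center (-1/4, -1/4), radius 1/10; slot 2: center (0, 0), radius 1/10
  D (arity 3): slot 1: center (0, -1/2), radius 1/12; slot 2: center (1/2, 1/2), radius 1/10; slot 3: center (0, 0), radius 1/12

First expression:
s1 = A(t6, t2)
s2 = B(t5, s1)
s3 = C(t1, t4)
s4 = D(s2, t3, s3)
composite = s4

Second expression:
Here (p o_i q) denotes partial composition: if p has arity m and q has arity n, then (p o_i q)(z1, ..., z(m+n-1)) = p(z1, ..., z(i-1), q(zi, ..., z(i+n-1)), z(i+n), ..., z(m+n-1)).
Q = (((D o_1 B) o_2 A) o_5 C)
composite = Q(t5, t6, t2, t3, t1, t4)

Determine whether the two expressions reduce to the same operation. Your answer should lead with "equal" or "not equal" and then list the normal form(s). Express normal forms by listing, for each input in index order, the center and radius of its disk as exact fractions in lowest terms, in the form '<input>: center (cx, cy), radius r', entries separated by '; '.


In normal form, the first expression is t1: center (-1/48, -1/48), radius 1/120; t2: center (-1/48, -109/216), radius 1/972; t3: center (1/2, 1/2), radius 1/10; t4: center (0, 0), radius 1/120; t5: center (-1/48, -11/24), radius 1/108; t6: center (-5/216, -217/432), radius 1/1080
In normal form, the second expression is t1: center (-1/48, -1/48), radius 1/120; t2: center (-1/48, -109/216), radius 1/972; t3: center (1/2, 1/2), radius 1/10; t4: center (0, 0), radius 1/120; t5: center (-1/48, -11/24), radius 1/108; t6: center (-5/216, -217/432), radius 1/1080
One common form — equal.

equal: each reduces to t1: center (-1/48, -1/48), radius 1/120; t2: center (-1/48, -109/216), radius 1/972; t3: center (1/2, 1/2), radius 1/10; t4: center (0, 0), radius 1/120; t5: center (-1/48, -11/24), radius 1/108; t6: center (-5/216, -217/432), radius 1/1080
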